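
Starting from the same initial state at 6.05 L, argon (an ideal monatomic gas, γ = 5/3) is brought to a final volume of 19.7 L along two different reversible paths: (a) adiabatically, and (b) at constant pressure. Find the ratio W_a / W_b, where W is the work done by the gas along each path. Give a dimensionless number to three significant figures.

W_a / W_b ≈ 0.362

Path (a) adiabatic: W = P₁V₁(1 − (V₁/V₂)^(γ−1))/(γ−1) → W_a/(P₁V₁) = 0.8172.
Path (b) isobaric: W = P₁(V₂ − V₁) → W_b/(P₁V₁) = 2.256.
W_a / W_b = 0.8172 / 2.256 = 0.3622.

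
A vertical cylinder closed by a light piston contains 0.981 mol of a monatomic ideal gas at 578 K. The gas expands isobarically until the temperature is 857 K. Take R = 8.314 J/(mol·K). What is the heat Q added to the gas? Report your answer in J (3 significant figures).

Isobaric: W = nRΔT = (0.981)(8.314)(279) = 2276 J.
ΔU = nCᵥΔT with Cᵥ = 3R/2: ΔU = (0.981)(12.47)(279) = 3413 J.
Q = ΔU + W = 3413 + 2276 = 5689 J.

Q ≈ 5690 J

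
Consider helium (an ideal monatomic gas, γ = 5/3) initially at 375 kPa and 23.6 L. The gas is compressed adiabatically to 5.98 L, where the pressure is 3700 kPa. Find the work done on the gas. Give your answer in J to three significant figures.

Adiabatic: W = (P₁V₁ − P₂V₂)/(γ − 1) with γ = 5/3.
P₁V₁ = 8850 J, P₂V₂ = 22126 J.
W = (8850 − 22126) / 0.6667 = -19914 J.
Work on gas = −W_by = 19914 J.

W ≈ 19900 J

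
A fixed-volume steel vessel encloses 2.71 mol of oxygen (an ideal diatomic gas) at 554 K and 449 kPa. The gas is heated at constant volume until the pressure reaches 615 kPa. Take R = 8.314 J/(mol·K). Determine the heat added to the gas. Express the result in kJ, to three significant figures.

Constant volume ⇒ W = 0, so Q = ΔU = nCᵥΔT with Cᵥ = 5R/2 = 20.79 J/(mol·K).
At constant V, T₂/T₁ = P₂/P₁ ⇒ ΔT = T₁(P₂/P₁ − 1) = 554·(615/449 − 1) = 204.8 K.
ΔU = (2.71)(20.79)(204.8) = 11537 J.

Q ≈ 11.5 kJ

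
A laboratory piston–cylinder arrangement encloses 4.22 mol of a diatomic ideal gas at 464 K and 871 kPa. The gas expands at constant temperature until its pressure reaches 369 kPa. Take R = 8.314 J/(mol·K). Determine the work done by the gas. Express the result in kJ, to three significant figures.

W ≈ 14.0 kJ

Isothermal process: W = nRT ln(V₂/V₁) = nRT ln(P₁/P₂).
W = (4.22)(8.314)(464) × ln(871/369)
  = 16279 × ln(2.36) = 16279 × 0.8588
W_by_gas = 13982 J.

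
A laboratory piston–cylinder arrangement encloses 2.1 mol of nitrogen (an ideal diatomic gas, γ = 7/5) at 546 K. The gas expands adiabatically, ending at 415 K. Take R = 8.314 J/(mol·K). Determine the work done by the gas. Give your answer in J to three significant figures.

Adiabatic ⇒ Q = 0, so W_by = −ΔU = nCᵥ(T₁ − T₂).
Cᵥ = 5R/2 = 20.79 J/(mol·K).
W = (2.1)(20.79)(546 − 415) = 5718 J.

W ≈ 5720 J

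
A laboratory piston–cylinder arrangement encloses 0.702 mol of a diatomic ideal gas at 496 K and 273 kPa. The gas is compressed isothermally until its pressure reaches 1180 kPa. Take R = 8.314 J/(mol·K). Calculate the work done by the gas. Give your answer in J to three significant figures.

W ≈ -4240 J

Isothermal process: W = nRT ln(V₂/V₁) = nRT ln(P₁/P₂).
W = (0.702)(8.314)(496) × ln(273/1180)
  = 2895 × ln(0.2314) = 2895 × -1.464
W_by_gas = -4238 J.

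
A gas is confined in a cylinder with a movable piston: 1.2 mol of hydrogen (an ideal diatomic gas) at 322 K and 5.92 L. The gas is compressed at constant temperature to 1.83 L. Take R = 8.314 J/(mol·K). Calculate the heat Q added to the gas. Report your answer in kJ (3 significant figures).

Isothermal ⇒ ΔU = 0, so Q = W = nRT ln(V₂/V₁).
Q = (1.2)(8.314)(322) ln(1.83/5.92) = 3213 × -1.174 = -3772 J.

Q ≈ -3.77 kJ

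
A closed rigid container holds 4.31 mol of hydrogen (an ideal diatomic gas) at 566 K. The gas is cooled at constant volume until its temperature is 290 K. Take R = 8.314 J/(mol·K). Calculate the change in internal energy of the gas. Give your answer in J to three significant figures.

ΔU ≈ -24700 J

Constant volume ⇒ W = 0, so Q = ΔU = nCᵥΔT with Cᵥ = 5R/2 = 20.79 J/(mol·K).
ΔU = (4.31)(20.79)(290 − 566) = -24725 J.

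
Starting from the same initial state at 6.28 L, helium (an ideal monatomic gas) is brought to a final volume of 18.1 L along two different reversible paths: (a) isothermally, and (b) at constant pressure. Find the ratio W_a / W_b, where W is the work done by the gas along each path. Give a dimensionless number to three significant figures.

W_a / W_b ≈ 0.562

Path (a) isothermal: W = P₁V₁ ln(V₂/V₁) → W_a/(P₁V₁) = 1.059.
Path (b) isobaric: W = P₁(V₂ − V₁) → W_b/(P₁V₁) = 1.882.
W_a / W_b = 1.059 / 1.882 = 0.5624.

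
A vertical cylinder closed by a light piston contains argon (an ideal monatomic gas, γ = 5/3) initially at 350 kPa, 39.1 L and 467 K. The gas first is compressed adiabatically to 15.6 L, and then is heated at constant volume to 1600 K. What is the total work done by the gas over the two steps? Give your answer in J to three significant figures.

W_total ≈ -17300 J

Step 1 (adiabatic): W = (P₁V₁ − P₂V₂)/(γ−1) = (13685 − 25251)/0.667 = -17349 J.
Step 2 (isochoric): W = 0 (constant volume).
W_total = -17349 + 0 = -17349 J.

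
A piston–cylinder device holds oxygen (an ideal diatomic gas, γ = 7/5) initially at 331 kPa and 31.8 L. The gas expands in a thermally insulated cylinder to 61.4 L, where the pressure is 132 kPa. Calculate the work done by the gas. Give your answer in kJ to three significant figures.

Adiabatic: W = (P₁V₁ − P₂V₂)/(γ − 1) with γ = 7/5.
P₁V₁ = 10526 J, P₂V₂ = 8105 J.
W = (10526 − 8105) / 0.4 = 6053 J.

W ≈ 6.05 kJ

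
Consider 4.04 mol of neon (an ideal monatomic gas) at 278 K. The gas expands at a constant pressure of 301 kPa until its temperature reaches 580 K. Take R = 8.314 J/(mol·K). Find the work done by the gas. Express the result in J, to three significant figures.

Isobaric: W = P ΔV = nR ΔT.
W = (4.04)(8.314)(580 − 278) = 10144 J.

W ≈ 10100 J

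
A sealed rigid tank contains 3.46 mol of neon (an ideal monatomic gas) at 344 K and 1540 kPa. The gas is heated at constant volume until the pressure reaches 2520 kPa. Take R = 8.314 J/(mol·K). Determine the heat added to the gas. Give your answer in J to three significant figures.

Constant volume ⇒ W = 0, so Q = ΔU = nCᵥΔT with Cᵥ = 3R/2 = 12.47 J/(mol·K).
At constant V, T₂/T₁ = P₂/P₁ ⇒ ΔT = T₁(P₂/P₁ − 1) = 344·(2520/1540 − 1) = 218.9 K.
ΔU = (3.46)(12.47)(218.9) = 9446 J.

Q ≈ 9450 J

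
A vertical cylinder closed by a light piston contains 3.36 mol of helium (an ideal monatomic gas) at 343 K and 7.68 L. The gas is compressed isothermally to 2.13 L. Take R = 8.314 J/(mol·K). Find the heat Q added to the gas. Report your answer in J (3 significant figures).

Q ≈ -12300 J

Isothermal ⇒ ΔU = 0, so Q = W = nRT ln(V₂/V₁).
Q = (3.36)(8.314)(343) ln(2.13/7.68) = 9582 × -1.282 = -12289 J.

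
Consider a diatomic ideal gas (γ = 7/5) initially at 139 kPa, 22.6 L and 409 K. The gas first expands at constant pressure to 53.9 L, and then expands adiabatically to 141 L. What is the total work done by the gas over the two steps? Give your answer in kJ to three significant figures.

W_total ≈ 10.3 kJ

Step 1 (isobaric): W = PΔV = (139 kPa)(53.9 − 22.6 L) = 4351 J.
After step 1: P = 139 kPa, V = 53.9 L, T = 975.4 K.
Step 2 (adiabatic): W = (P₁V₁ − P₂V₂)/(γ−1) = (7492 − 5100)/0.4 = 5981 J.
W_total = 4351 + 5981 = 10332 J.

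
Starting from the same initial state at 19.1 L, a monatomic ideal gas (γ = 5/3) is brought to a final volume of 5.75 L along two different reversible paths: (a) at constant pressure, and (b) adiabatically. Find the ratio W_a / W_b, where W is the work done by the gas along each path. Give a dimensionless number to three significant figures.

Path (a) isobaric: W = P₁(V₂ − V₁) → W_a/(P₁V₁) = -0.699.
Path (b) adiabatic: W = P₁V₁(1 − (V₁/V₂)^(γ−1))/(γ−1) → W_b/(P₁V₁) = -1.839.
W_a / W_b = -0.699 / -1.839 = 0.38.

W_a / W_b ≈ 0.380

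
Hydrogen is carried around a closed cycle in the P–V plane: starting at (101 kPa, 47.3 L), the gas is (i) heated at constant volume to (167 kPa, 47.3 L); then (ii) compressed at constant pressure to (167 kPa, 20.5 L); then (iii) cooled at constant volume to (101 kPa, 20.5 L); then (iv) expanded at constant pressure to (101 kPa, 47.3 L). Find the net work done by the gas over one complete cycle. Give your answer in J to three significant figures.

W_net ≈ -1770 J

Constant-volume legs do no work.
W(ii) = (167)(20.5 − 47.3) = -4476 J; W(iv) = (101)(47.3 − 20.5) = 2707 J.
W_net = -4476 + 2707 = -1769 J (the counter-clockwise enclosed area).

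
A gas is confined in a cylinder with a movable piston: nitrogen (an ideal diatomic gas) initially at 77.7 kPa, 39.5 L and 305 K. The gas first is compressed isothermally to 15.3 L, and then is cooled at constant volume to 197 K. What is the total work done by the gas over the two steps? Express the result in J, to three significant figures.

Step 1 (isothermal): W = P₁V₁ ln(V₂/V₁) = (3069) ln(15.3/39.5) = -2911 J.
Step 2 (isochoric): W = 0 (constant volume).
W_total = -2911 + 0 = -2911 J.

W_total ≈ -2910 J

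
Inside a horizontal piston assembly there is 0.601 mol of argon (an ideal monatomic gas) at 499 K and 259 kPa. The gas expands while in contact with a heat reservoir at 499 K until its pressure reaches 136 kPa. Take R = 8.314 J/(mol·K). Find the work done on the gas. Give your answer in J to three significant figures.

Isothermal process: W = nRT ln(V₂/V₁) = nRT ln(P₁/P₂).
W = (0.601)(8.314)(499) × ln(259/136)
  = 2493 × ln(1.904) = 2493 × 0.6442
W_by_gas = 1606 J; work on gas = −W_by = -1606 J.

W ≈ -1610 J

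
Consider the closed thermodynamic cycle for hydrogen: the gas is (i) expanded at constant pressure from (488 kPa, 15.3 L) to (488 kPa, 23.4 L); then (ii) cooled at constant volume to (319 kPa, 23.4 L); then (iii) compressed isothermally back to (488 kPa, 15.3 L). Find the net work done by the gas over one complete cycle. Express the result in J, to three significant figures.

W_net ≈ 781 J

Leg (i): W = PΔV = (488)(23.4 − 15.3) = 3953 J.
Leg (ii): W = 0.
Leg (iii): W = PᵢVᵢ ln(V_f/Vᵢ) = (7465) ln(15.3/23.4) = -3172 J.
W_net = 3953 − 3172 = 781.2 J.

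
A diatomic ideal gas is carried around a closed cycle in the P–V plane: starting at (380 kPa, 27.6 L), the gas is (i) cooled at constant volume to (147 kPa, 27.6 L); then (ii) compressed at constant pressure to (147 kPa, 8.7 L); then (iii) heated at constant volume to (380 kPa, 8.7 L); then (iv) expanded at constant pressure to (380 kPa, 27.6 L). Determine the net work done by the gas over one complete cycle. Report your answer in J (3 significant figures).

W_net ≈ 4400 J

Constant-volume legs do no work.
W(ii) = (147)(8.7 − 27.6) = -2778 J; W(iv) = (380)(27.6 − 8.7) = 7182 J.
W_net = -2778 + 7182 = 4404 J (the clockwise enclosed area).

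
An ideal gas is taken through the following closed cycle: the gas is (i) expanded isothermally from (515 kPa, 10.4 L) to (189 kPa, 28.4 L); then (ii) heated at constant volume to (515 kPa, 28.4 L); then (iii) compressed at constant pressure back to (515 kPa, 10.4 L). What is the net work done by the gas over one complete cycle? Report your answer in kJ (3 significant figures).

Leg (i): W = PᵢVᵢ ln(V_f/Vᵢ) = (5356) ln(28.4/10.4) = 5381 J.
Leg (ii): W = 0.
Leg (iii): W = PΔV = (515)(10.4 − 28.4) = -9270 J.
W_net = 5381 − 9270 = -3889 J.

W_net ≈ -3.89 kJ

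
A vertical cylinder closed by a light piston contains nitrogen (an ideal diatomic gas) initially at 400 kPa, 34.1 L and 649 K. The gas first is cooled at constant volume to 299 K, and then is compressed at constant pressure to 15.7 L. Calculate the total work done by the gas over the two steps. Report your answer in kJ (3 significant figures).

W_total ≈ -3.39 kJ

Step 1 (isochoric): W = 0 (constant volume).
After step 1: P = 184.3 kPa (V unchanged).
Step 2 (isobaric): W = PΔV = (184.3 kPa)(15.7 − 34.1 L) = -3391 J.
W_total = 0 − 3391 = -3391 J.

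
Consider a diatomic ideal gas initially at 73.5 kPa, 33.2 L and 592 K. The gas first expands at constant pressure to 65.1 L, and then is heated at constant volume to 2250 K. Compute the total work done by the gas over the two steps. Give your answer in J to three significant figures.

Step 1 (isobaric): W = PΔV = (73.5 kPa)(65.1 − 33.2 L) = 2345 J.
Step 2 (isochoric): W = 0 (constant volume).
W_total = 2345 + 0 = 2345 J.

W_total ≈ 2340 J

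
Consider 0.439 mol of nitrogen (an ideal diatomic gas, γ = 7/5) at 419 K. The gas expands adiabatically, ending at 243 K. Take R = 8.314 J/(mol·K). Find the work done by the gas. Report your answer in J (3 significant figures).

W ≈ 1610 J

Adiabatic ⇒ Q = 0, so W_by = −ΔU = nCᵥ(T₁ − T₂).
Cᵥ = 5R/2 = 20.79 J/(mol·K).
W = (0.439)(20.79)(419 − 243) = 1606 J.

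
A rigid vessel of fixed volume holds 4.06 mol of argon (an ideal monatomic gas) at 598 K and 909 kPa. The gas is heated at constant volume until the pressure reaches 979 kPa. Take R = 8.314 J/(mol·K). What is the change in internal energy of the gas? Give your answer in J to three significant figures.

ΔU ≈ 2330 J

Constant volume ⇒ W = 0, so Q = ΔU = nCᵥΔT with Cᵥ = 3R/2 = 12.47 J/(mol·K).
At constant V, T₂/T₁ = P₂/P₁ ⇒ ΔT = T₁(P₂/P₁ − 1) = 598·(979/909 − 1) = 46.05 K.
ΔU = (4.06)(12.47)(46.05) = 2332 J.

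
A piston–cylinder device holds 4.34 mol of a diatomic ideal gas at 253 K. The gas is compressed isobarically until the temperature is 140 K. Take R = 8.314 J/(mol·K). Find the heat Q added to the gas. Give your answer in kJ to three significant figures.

Isobaric: W = nRΔT = (4.34)(8.314)(-113) = -4077 J.
ΔU = nCᵥΔT with Cᵥ = 5R/2: ΔU = (4.34)(20.79)(-113) = -10193 J.
Q = ΔU + W = -10193 − 4077 = -14271 J.

Q ≈ -14.3 kJ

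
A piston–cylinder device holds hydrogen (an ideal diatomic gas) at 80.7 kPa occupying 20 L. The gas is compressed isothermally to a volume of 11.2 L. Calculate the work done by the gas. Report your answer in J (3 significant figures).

Isothermal: W = nRT ln(V₂/V₁) = P₁V₁ ln(V₂/V₁).
P₁V₁ = (80.7 kPa)(20 L) = 1614 J.
W = 1614 × ln(11.2/20) = 1614 × -0.5798
W_by_gas = -935.8 J.

W ≈ -936 J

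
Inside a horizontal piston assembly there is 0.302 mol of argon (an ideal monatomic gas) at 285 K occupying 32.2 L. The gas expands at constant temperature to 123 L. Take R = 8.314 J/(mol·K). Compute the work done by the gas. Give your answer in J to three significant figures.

Isothermal: W = nRT ln(V₂/V₁).
W = (0.302)(8.314)(285) × ln(123/32.2)
  = 715.6 × 1.34
W_by_gas = 959 J.

W ≈ 959 J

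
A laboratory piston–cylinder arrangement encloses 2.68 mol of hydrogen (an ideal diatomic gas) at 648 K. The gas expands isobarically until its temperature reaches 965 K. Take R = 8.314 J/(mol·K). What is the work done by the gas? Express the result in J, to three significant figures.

Isobaric: W = P ΔV = nR ΔT.
W = (2.68)(8.314)(965 − 648) = 7063 J.

W ≈ 7060 J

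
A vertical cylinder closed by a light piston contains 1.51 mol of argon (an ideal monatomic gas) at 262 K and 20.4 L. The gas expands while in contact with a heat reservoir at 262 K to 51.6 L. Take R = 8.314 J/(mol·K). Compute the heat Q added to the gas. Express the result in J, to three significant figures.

Isothermal ⇒ ΔU = 0, so Q = W = nRT ln(V₂/V₁).
Q = (1.51)(8.314)(262) ln(51.6/20.4) = 3289 × 0.928 = 3052 J.

Q ≈ 3050 J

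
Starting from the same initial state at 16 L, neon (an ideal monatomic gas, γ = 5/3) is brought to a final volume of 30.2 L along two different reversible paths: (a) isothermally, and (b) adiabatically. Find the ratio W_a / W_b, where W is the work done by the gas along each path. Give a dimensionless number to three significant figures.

W_a / W_b ≈ 1.23

Path (a) isothermal: W = P₁V₁ ln(V₂/V₁) → W_a/(P₁V₁) = 0.6353.
Path (b) adiabatic: W = P₁V₁(1 − (V₁/V₂)^(γ−1))/(γ−1) → W_b/(P₁V₁) = 0.5179.
W_a / W_b = 0.6353 / 0.5179 = 1.227.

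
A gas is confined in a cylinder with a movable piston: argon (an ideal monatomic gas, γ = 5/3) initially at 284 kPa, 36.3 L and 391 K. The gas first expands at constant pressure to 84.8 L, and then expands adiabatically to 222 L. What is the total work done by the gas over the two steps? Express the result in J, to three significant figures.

W_total ≈ 30900 J

Step 1 (isobaric): W = PΔV = (284 kPa)(84.8 − 36.3 L) = 13774 J.
After step 1: P = 284 kPa, V = 84.8 L, T = 913.4 K.
Step 2 (adiabatic): W = (P₁V₁ − P₂V₂)/(γ−1) = (24083 − 12679)/0.667 = 17107 J.
W_total = 13774 + 17107 = 30881 J.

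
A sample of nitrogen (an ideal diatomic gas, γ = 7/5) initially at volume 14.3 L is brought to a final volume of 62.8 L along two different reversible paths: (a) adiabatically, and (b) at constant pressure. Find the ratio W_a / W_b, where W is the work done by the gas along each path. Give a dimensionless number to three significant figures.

Path (a) adiabatic: W = P₁V₁(1 − (V₁/V₂)^(γ−1))/(γ−1) → W_a/(P₁V₁) = 1.117.
Path (b) isobaric: W = P₁(V₂ − V₁) → W_b/(P₁V₁) = 3.392.
W_a / W_b = 1.117 / 3.392 = 0.3293.

W_a / W_b ≈ 0.329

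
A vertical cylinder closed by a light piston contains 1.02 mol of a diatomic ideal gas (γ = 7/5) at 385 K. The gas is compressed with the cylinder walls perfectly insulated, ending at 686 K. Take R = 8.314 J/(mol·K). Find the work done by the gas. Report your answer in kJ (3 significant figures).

W ≈ -6.38 kJ

Adiabatic ⇒ Q = 0, so W_by = −ΔU = nCᵥ(T₁ − T₂).
Cᵥ = 5R/2 = 20.79 J/(mol·K).
W = (1.02)(20.79)(385 − 686) = -6381 J.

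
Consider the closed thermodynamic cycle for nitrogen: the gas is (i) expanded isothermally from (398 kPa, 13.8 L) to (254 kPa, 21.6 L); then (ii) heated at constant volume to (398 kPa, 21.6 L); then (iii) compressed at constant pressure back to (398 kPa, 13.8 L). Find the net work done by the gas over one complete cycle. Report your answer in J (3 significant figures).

W_net ≈ -644 J

Leg (i): W = PᵢVᵢ ln(V_f/Vᵢ) = (5492) ln(21.6/13.8) = 2461 J.
Leg (ii): W = 0.
Leg (iii): W = PΔV = (398)(13.8 − 21.6) = -3104 J.
W_net = 2461 − 3104 = -643.7 J.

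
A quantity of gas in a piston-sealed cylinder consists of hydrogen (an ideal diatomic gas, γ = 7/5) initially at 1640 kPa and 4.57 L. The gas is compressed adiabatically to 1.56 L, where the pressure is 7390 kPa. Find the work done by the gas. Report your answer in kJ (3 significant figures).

W ≈ -10.1 kJ

Adiabatic: W = (P₁V₁ − P₂V₂)/(γ − 1) with γ = 7/5.
P₁V₁ = 7495 J, P₂V₂ = 11528 J.
W = (7495 − 11528) / 0.4 = -10084 J.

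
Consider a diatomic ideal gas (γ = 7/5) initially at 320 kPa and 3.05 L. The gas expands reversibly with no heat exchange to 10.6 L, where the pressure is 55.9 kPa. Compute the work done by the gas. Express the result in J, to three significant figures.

Adiabatic: W = (P₁V₁ − P₂V₂)/(γ − 1) with γ = 7/5.
P₁V₁ = 976 J, P₂V₂ = 592.5 J.
W = (976 − 592.5) / 0.4 = 958.7 J.

W ≈ 959 J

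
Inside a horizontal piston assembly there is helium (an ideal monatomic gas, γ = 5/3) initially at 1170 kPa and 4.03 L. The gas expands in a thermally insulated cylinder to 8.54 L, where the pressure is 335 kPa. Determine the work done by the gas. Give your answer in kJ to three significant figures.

W ≈ 2.78 kJ

Adiabatic: W = (P₁V₁ − P₂V₂)/(γ − 1) with γ = 5/3.
P₁V₁ = 4715 J, P₂V₂ = 2861 J.
W = (4715 − 2861) / 0.6667 = 2781 J.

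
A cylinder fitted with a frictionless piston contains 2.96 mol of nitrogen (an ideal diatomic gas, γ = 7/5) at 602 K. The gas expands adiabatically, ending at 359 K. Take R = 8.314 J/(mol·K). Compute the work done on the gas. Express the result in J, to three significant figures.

Adiabatic ⇒ Q = 0, so W_by = −ΔU = nCᵥ(T₁ − T₂).
Cᵥ = 5R/2 = 20.79 J/(mol·K).
W = (2.96)(20.79)(602 − 359) = 14950 J.
Work on gas = −W_by = -14950 J.

W ≈ -15000 J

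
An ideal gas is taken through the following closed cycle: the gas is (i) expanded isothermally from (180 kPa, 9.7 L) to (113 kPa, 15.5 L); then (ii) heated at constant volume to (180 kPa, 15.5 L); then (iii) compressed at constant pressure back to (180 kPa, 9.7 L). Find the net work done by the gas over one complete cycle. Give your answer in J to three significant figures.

W_net ≈ -226 J

Leg (i): W = PᵢVᵢ ln(V_f/Vᵢ) = (1746) ln(15.5/9.7) = 818.4 J.
Leg (ii): W = 0.
Leg (iii): W = PΔV = (180)(9.7 − 15.5) = -1044 J.
W_net = 818.4 − 1044 = -225.6 J.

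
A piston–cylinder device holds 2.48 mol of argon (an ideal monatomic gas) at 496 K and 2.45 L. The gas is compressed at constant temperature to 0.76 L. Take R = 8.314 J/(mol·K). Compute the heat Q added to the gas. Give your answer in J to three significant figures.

Q ≈ -12000 J

Isothermal ⇒ ΔU = 0, so Q = W = nRT ln(V₂/V₁).
Q = (2.48)(8.314)(496) ln(0.76/2.45) = 10227 × -1.171 = -11971 J.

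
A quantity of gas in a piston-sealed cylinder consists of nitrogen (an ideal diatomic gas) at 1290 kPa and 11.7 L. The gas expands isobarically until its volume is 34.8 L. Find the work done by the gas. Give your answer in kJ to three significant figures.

Isobaric: W = P ΔV.
W = (1290 kPa)(34.8 − 11.7 L) = (1290)(23.1) = 29799 J.

W ≈ 29.8 kJ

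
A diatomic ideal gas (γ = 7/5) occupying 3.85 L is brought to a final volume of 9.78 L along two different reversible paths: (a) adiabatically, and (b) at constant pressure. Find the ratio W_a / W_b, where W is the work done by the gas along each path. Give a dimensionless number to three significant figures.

W_a / W_b ≈ 0.505

Path (a) adiabatic: W = P₁V₁(1 − (V₁/V₂)^(γ−1))/(γ−1) → W_a/(P₁V₁) = 0.7782.
Path (b) isobaric: W = P₁(V₂ − V₁) → W_b/(P₁V₁) = 1.54.
W_a / W_b = 0.7782 / 1.54 = 0.5052.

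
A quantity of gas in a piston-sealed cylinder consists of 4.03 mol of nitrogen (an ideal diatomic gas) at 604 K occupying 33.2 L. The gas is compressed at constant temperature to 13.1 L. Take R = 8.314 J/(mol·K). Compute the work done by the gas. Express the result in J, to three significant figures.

Isothermal: W = nRT ln(V₂/V₁).
W = (4.03)(8.314)(604) × ln(13.1/33.2)
  = 20237 × -0.9299
W_by_gas = -18819 J.

W ≈ -18800 J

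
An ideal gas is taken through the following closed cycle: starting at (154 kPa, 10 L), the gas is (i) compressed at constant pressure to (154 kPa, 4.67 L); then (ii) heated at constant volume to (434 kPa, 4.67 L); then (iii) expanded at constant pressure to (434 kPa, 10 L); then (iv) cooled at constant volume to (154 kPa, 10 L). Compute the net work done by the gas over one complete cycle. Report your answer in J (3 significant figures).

W_net ≈ 1490 J

Constant-volume legs do no work.
W(i) = (154)(4.67 − 10) = -820.8 J; W(iii) = (434)(10 − 4.67) = 2313 J.
W_net = -820.8 + 2313 = 1492 J (the clockwise enclosed area).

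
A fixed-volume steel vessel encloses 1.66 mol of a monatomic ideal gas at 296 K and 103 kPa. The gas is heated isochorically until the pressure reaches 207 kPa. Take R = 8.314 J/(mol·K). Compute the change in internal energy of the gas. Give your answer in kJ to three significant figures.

Constant volume ⇒ W = 0, so Q = ΔU = nCᵥΔT with Cᵥ = 3R/2 = 12.47 J/(mol·K).
At constant V, T₂/T₁ = P₂/P₁ ⇒ ΔT = T₁(P₂/P₁ − 1) = 296·(207/103 − 1) = 298.9 K.
ΔU = (1.66)(12.47)(298.9) = 6187 J.

ΔU ≈ 6.19 kJ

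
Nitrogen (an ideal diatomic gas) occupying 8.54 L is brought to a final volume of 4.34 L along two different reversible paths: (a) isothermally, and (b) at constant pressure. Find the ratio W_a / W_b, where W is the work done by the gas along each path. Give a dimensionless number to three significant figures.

W_a / W_b ≈ 1.38

Path (a) isothermal: W = P₁V₁ ln(V₂/V₁) → W_a/(P₁V₁) = -0.6769.
Path (b) isobaric: W = P₁(V₂ − V₁) → W_b/(P₁V₁) = -0.4918.
W_a / W_b = -0.6769 / -0.4918 = 1.376.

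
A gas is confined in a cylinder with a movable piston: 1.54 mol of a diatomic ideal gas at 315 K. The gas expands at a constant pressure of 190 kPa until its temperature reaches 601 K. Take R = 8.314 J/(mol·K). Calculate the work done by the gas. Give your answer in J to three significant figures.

W ≈ 3660 J

Isobaric: W = P ΔV = nR ΔT.
W = (1.54)(8.314)(601 − 315) = 3662 J.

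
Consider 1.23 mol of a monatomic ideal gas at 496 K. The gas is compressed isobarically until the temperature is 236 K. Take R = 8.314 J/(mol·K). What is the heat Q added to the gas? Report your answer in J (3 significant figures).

Q ≈ -6650 J

Isobaric: W = nRΔT = (1.23)(8.314)(-260) = -2659 J.
ΔU = nCᵥΔT with Cᵥ = 3R/2: ΔU = (1.23)(12.47)(-260) = -3988 J.
Q = ΔU + W = -3988 − 2659 = -6647 J.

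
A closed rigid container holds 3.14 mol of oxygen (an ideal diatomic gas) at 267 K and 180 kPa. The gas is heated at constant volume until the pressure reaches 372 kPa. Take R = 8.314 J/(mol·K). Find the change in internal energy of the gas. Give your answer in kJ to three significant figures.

ΔU ≈ 18.6 kJ

Constant volume ⇒ W = 0, so Q = ΔU = nCᵥΔT with Cᵥ = 5R/2 = 20.79 J/(mol·K).
At constant V, T₂/T₁ = P₂/P₁ ⇒ ΔT = T₁(P₂/P₁ − 1) = 267·(372/180 − 1) = 284.8 K.
ΔU = (3.14)(20.79)(284.8) = 18587 J.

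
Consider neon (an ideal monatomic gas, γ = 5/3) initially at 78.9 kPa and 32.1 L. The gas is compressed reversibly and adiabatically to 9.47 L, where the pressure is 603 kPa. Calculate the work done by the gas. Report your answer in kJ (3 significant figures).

Adiabatic: W = (P₁V₁ − P₂V₂)/(γ − 1) with γ = 5/3.
P₁V₁ = 2533 J, P₂V₂ = 5710 J.
W = (2533 − 5710) / 0.6667 = -4767 J.

W ≈ -4.77 kJ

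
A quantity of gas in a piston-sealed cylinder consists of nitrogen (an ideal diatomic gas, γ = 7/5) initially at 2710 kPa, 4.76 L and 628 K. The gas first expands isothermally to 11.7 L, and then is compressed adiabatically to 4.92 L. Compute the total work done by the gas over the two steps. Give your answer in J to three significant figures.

W_total ≈ -1750 J

Step 1 (isothermal): W = P₁V₁ ln(V₂/V₁) = (12900) ln(11.7/4.76) = 11601 J.
After step 1: P = 1103 kPa, V = 11.7 L, T = 628 K.
Step 2 (adiabatic): W = (P₁V₁ − P₂V₂)/(γ−1) = (12900 − 18242)/0.4 = -13355 J.
W_total = 11601 − 13355 = -1754 J.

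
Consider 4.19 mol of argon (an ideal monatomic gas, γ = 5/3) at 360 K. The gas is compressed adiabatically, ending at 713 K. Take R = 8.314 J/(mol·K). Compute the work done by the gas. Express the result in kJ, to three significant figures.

Adiabatic ⇒ Q = 0, so W_by = −ΔU = nCᵥ(T₁ − T₂).
Cᵥ = 3R/2 = 12.47 J/(mol·K).
W = (4.19)(12.47)(360 − 713) = -18445 J.

W ≈ -18.4 kJ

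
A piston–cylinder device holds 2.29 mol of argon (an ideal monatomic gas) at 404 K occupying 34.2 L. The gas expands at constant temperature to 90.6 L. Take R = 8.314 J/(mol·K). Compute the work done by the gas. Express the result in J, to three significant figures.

W ≈ 7490 J

Isothermal: W = nRT ln(V₂/V₁).
W = (2.29)(8.314)(404) × ln(90.6/34.2)
  = 7692 × 0.9742
W_by_gas = 7494 J.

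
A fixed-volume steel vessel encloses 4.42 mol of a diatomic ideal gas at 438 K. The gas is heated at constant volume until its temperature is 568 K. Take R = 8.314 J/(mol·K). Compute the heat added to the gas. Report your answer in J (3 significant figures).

Q ≈ 11900 J

Constant volume ⇒ W = 0, so Q = ΔU = nCᵥΔT with Cᵥ = 5R/2 = 20.79 J/(mol·K).
ΔU = (4.42)(20.79)(568 − 438) = 11943 J.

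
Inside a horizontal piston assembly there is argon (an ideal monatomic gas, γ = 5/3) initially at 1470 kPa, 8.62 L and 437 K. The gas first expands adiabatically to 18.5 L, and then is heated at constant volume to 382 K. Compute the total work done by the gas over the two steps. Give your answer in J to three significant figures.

Step 1 (adiabatic): W = (P₁V₁ − P₂V₂)/(γ−1) = (12671 − 7616)/0.667 = 7583 J.
Step 2 (isochoric): W = 0 (constant volume).
W_total = 7583 + 0 = 7583 J.

W_total ≈ 7580 J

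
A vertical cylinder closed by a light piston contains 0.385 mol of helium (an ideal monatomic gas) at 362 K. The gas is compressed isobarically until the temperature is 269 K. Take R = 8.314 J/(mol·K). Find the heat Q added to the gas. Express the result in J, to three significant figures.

Isobaric: W = nRΔT = (0.385)(8.314)(-93) = -297.7 J.
ΔU = nCᵥΔT with Cᵥ = 3R/2: ΔU = (0.385)(12.47)(-93) = -446.5 J.
Q = ΔU + W = -446.5 − 297.7 = -744.2 J.

Q ≈ -744 J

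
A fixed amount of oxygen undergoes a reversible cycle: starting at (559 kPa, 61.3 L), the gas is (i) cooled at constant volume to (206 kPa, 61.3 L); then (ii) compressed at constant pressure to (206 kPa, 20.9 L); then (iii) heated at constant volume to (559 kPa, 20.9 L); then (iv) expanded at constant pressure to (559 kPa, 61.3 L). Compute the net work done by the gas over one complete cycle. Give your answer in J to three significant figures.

W_net ≈ 14300 J

Constant-volume legs do no work.
W(ii) = (206)(20.9 − 61.3) = -8322 J; W(iv) = (559)(61.3 − 20.9) = 22584 J.
W_net = -8322 + 22584 = 14261 J (the clockwise enclosed area).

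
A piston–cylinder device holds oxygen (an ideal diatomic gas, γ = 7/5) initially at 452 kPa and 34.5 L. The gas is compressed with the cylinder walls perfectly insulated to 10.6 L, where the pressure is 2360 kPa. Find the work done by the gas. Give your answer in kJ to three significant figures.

W ≈ -23.6 kJ

Adiabatic: W = (P₁V₁ − P₂V₂)/(γ − 1) with γ = 7/5.
P₁V₁ = 15594 J, P₂V₂ = 25016 J.
W = (15594 − 25016) / 0.4 = -23555 J.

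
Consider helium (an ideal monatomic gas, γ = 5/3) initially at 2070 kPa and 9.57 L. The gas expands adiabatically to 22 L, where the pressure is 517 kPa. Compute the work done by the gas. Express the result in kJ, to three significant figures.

Adiabatic: W = (P₁V₁ − P₂V₂)/(γ − 1) with γ = 5/3.
P₁V₁ = 19810 J, P₂V₂ = 11374 J.
W = (19810 − 11374) / 0.6667 = 12654 J.

W ≈ 12.7 kJ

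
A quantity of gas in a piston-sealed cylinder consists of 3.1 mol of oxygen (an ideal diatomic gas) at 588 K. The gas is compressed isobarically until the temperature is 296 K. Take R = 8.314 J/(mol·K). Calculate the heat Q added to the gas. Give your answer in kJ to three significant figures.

Isobaric: W = nRΔT = (3.1)(8.314)(-292) = -7526 J.
ΔU = nCᵥΔT with Cᵥ = 5R/2: ΔU = (3.1)(20.79)(-292) = -18815 J.
Q = ΔU + W = -18815 − 7526 = -26340 J.

Q ≈ -26.3 kJ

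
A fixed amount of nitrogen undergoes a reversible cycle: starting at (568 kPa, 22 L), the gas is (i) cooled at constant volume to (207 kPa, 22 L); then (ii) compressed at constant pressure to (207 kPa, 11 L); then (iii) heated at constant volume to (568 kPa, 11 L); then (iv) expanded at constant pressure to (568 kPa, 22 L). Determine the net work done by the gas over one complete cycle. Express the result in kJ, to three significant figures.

Constant-volume legs do no work.
W(ii) = (207)(11 − 22) = -2277 J; W(iv) = (568)(22 − 11) = 6248 J.
W_net = -2277 + 6248 = 3971 J (the clockwise enclosed area).

W_net ≈ 3.97 kJ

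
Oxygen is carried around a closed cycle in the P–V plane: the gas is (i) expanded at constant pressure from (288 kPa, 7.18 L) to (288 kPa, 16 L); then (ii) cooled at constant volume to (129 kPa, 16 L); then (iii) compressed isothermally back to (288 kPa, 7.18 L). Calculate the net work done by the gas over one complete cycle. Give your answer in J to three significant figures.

W_net ≈ 886 J

Leg (i): W = PΔV = (288)(16 − 7.18) = 2540 J.
Leg (ii): W = 0.
Leg (iii): W = PᵢVᵢ ln(V_f/Vᵢ) = (2064) ln(7.18/16) = -1654 J.
W_net = 2540 − 1654 = 886.3 J.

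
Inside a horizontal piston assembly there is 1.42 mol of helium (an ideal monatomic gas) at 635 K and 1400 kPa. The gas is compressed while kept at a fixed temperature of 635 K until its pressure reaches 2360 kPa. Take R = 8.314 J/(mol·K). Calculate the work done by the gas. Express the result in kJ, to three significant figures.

Isothermal process: W = nRT ln(V₂/V₁) = nRT ln(P₁/P₂).
W = (1.42)(8.314)(635) × ln(1400/2360)
  = 7497 × ln(0.5932) = 7497 × -0.5222
W_by_gas = -3915 J.

W ≈ -3.91 kJ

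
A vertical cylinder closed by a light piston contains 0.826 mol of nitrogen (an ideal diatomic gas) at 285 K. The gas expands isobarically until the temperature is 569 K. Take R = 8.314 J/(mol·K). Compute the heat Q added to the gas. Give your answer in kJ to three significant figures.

Q ≈ 6.83 kJ

Isobaric: W = nRΔT = (0.826)(8.314)(284) = 1950 J.
ΔU = nCᵥΔT with Cᵥ = 5R/2: ΔU = (0.826)(20.79)(284) = 4876 J.
Q = ΔU + W = 4876 + 1950 = 6826 J.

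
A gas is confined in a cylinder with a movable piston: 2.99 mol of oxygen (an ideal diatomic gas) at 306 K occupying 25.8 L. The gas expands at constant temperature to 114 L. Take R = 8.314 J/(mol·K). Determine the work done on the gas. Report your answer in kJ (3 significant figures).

W ≈ -11.3 kJ

Isothermal: W = nRT ln(V₂/V₁).
W = (2.99)(8.314)(306) × ln(114/25.8)
  = 7607 × 1.486
W_by_gas = 11302 J; work on gas = −W_by = -11302 J.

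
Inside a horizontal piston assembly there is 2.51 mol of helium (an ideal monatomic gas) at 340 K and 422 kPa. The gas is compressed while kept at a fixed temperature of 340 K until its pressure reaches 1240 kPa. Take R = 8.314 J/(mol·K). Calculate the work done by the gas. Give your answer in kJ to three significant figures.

Isothermal process: W = nRT ln(V₂/V₁) = nRT ln(P₁/P₂).
W = (2.51)(8.314)(340) × ln(422/1240)
  = 7095 × ln(0.3403) = 7095 × -1.078
W_by_gas = -7648 J.

W ≈ -7.65 kJ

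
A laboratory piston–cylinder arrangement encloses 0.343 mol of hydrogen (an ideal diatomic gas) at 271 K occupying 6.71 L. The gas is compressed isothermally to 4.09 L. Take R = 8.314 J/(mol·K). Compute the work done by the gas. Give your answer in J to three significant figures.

W ≈ -383 J

Isothermal: W = nRT ln(V₂/V₁).
W = (0.343)(8.314)(271) × ln(4.09/6.71)
  = 772.8 × -0.4951
W_by_gas = -382.6 J.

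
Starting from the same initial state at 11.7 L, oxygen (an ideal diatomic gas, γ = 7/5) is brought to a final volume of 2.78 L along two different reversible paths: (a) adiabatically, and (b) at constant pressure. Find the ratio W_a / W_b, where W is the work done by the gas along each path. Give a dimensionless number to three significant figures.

W_a / W_b ≈ 2.55

Path (a) adiabatic: W = P₁V₁(1 − (V₁/V₂)^(γ−1))/(γ−1) → W_a/(P₁V₁) = -1.942.
Path (b) isobaric: W = P₁(V₂ − V₁) → W_b/(P₁V₁) = -0.7624.
W_a / W_b = -1.942 / -0.7624 = 2.547.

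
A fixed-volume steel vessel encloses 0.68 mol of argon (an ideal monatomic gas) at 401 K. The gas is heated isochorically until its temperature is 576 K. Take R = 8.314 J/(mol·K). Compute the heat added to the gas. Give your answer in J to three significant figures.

Constant volume ⇒ W = 0, so Q = ΔU = nCᵥΔT with Cᵥ = 3R/2 = 12.47 J/(mol·K).
ΔU = (0.68)(12.47)(576 − 401) = 1484 J.

Q ≈ 1480 J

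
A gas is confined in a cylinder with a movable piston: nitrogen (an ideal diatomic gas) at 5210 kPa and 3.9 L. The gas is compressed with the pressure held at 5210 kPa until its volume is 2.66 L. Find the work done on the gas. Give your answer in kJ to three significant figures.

Isobaric: W = P ΔV.
W = (5210 kPa)(2.66 − 3.9 L) = (5210)(-1.24) = -6460 J.
Work on gas = −W_by = 6460 J.

W ≈ 6.46 kJ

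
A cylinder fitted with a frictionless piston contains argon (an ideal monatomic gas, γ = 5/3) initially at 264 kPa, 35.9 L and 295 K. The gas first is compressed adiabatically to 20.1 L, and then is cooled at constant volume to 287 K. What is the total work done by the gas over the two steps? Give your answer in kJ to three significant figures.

Step 1 (adiabatic): W = (P₁V₁ − P₂V₂)/(γ−1) = (9478 − 13952)/0.667 = -6711 J.
Step 2 (isochoric): W = 0 (constant volume).
W_total = -6711 + 0 = -6711 J.

W_total ≈ -6.71 kJ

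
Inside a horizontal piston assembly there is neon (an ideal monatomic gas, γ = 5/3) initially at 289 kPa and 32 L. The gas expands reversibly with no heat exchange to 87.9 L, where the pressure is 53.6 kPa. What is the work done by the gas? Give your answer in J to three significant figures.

Adiabatic: W = (P₁V₁ − P₂V₂)/(γ − 1) with γ = 5/3.
P₁V₁ = 9248 J, P₂V₂ = 4711 J.
W = (9248 − 4711) / 0.6667 = 6805 J.

W ≈ 6800 J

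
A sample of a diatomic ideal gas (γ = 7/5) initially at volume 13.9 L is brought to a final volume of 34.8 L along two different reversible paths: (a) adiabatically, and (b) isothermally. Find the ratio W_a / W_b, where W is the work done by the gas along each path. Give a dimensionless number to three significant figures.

W_a / W_b ≈ 0.837

Path (a) adiabatic: W = P₁V₁(1 − (V₁/V₂)^(γ−1))/(γ−1) → W_a/(P₁V₁) = 0.7681.
Path (b) isothermal: W = P₁V₁ ln(V₂/V₁) → W_b/(P₁V₁) = 0.9177.
W_a / W_b = 0.7681 / 0.9177 = 0.837.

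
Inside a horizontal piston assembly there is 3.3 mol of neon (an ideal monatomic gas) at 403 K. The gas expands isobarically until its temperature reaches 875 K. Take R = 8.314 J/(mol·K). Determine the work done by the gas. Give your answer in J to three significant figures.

W ≈ 12900 J

Isobaric: W = P ΔV = nR ΔT.
W = (3.3)(8.314)(875 − 403) = 12950 J.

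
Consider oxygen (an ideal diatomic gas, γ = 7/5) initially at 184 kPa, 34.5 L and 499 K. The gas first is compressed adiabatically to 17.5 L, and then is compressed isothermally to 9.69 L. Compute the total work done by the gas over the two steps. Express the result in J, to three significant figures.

Step 1 (adiabatic): W = (P₁V₁ − P₂V₂)/(γ−1) = (6348 − 8328)/0.4 = -4950 J.
After step 1: P = 475.9 kPa, V = 17.5 L, T = 654.7 K.
Step 2 (isothermal): W = P₁V₁ ln(V₂/V₁) = (8328) ln(9.69/17.5) = -4923 J.
W_total = -4950 − 4923 = -9873 J.

W_total ≈ -9870 J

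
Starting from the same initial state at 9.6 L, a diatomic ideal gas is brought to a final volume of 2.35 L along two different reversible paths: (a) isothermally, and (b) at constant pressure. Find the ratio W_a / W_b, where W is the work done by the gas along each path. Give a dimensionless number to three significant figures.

Path (a) isothermal: W = P₁V₁ ln(V₂/V₁) → W_a/(P₁V₁) = -1.407.
Path (b) isobaric: W = P₁(V₂ − V₁) → W_b/(P₁V₁) = -0.7552.
W_a / W_b = -1.407 / -0.7552 = 1.864.

W_a / W_b ≈ 1.86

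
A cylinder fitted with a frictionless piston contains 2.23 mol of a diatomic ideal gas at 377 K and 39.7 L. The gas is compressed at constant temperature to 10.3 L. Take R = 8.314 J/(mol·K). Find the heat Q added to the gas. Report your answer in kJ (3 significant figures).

Isothermal ⇒ ΔU = 0, so Q = W = nRT ln(V₂/V₁).
Q = (2.23)(8.314)(377) ln(10.3/39.7) = 6990 × -1.349 = -9431 J.

Q ≈ -9.43 kJ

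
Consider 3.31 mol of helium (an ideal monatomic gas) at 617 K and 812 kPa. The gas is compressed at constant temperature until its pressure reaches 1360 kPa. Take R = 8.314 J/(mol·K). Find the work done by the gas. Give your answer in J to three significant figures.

W ≈ -8760 J

Isothermal process: W = nRT ln(V₂/V₁) = nRT ln(P₁/P₂).
W = (3.31)(8.314)(617) × ln(812/1360)
  = 16979 × ln(0.5971) = 16979 × -0.5157
W_by_gas = -8757 J.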